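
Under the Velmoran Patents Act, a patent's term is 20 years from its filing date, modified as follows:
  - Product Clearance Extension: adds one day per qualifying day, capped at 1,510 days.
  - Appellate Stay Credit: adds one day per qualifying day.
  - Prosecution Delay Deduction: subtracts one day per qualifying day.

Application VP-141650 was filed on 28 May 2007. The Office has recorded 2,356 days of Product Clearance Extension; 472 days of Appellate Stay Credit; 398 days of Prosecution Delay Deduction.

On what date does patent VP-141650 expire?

September 28, 2031

Base term: filing date + 20 years → 28 May 2027.
Product Clearance Extension: 2356 days claimed exceeds the 1510-day cap, so +1510 days → 16 July 2031.
Appellate Stay Credit: +472 days → 30 October 2032.
Prosecution Delay Deduction: −398 days → 28 September 2031.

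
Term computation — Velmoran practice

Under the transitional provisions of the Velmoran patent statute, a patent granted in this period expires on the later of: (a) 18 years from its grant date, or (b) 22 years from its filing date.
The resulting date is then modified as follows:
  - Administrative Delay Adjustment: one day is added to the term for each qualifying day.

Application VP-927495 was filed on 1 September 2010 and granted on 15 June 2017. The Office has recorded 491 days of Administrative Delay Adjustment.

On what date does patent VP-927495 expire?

2036-10-18

(a) grant + 18 years → 15 June 2035.
(b) filing + 22 years → 1 September 2032.
Later of the two: 15 June 2035.
Administrative Delay Adjustment: +491 days → 18 October 2036.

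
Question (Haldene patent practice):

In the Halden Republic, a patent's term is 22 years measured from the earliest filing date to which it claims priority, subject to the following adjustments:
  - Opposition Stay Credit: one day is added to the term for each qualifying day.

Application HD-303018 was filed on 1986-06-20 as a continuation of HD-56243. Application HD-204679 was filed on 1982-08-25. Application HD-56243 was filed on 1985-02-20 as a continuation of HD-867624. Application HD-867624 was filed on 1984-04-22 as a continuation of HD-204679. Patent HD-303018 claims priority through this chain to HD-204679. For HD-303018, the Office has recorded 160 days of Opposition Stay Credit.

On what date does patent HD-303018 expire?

Earliest priority filing: 25 August 1982.
Base term: 25 August 1982 + 22 years → 25 August 2004.
Opposition Stay Credit: +160 days → 1 February 2005.

2005-02-01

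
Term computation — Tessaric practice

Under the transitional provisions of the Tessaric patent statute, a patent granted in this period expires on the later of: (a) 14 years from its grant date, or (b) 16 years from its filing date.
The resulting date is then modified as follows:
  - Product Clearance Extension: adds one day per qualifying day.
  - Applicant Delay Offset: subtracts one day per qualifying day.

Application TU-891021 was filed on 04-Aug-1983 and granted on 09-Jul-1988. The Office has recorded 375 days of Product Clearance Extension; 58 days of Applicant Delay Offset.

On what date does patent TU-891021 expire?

May 22, 2003

(a) grant + 14 years → 9 July 2002.
(b) filing + 16 years → 4 August 1999.
Later of the two: 9 July 2002.
Product Clearance Extension: +375 days → 19 July 2003.
Applicant Delay Offset: −58 days → 22 May 2003.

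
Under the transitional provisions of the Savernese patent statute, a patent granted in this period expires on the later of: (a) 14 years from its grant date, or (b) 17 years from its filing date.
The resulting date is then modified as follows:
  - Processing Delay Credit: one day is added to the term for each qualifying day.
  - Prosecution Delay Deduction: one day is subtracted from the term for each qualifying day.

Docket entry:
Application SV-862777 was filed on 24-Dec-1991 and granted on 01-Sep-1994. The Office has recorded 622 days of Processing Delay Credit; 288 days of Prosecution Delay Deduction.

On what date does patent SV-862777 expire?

(a) grant + 14 years → 1 September 2008.
(b) filing + 17 years → 24 December 2008.
Later of the two: 24 December 2008.
Processing Delay Credit: +622 days → 7 September 2010.
Prosecution Delay Deduction: −288 days → 23 November 2009.

2009-11-23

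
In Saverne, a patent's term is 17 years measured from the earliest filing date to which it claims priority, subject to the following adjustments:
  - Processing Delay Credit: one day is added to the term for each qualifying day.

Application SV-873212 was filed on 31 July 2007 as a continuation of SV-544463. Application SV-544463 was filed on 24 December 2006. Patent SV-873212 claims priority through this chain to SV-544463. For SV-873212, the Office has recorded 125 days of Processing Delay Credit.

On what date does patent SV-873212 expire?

2024-04-27

Earliest priority filing: 24 December 2006.
Base term: 24 December 2006 + 17 years → 24 December 2023.
Processing Delay Credit: +125 days → 27 April 2024.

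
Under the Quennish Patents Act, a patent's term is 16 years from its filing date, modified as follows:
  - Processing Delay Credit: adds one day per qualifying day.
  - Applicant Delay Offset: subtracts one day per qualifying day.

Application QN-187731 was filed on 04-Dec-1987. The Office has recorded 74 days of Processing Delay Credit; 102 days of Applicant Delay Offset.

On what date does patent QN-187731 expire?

Base term: filing date + 16 years → 4 December 2003.
Processing Delay Credit: +74 days → 16 February 2004.
Applicant Delay Offset: −102 days → 6 November 2003.

2003-11-06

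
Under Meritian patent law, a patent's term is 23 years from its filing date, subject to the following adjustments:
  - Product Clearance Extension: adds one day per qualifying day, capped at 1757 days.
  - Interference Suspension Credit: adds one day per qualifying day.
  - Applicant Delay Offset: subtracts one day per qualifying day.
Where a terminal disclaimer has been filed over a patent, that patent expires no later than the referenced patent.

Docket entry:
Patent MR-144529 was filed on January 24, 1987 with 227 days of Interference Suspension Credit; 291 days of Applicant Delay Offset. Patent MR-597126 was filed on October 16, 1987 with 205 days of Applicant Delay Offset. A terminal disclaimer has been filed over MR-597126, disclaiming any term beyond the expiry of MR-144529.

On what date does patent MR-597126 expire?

2009-11-21

Natural term of MR-597126:
  Base: filing + 23 years → 16 October 2010.
  Applicant Delay Offset: −205 days → 25 March 2010.
Expiry of referenced patent MR-144529:
  Base: filing + 23 years → 24 January 2010.
  Interference Suspension Credit: +227 days → 8 September 2010.
  Applicant Delay Offset: −291 days → 21 November 2009.
Terminal disclaimer: MR-597126 expires on the earlier of 25 March 2010 and 21 November 2009.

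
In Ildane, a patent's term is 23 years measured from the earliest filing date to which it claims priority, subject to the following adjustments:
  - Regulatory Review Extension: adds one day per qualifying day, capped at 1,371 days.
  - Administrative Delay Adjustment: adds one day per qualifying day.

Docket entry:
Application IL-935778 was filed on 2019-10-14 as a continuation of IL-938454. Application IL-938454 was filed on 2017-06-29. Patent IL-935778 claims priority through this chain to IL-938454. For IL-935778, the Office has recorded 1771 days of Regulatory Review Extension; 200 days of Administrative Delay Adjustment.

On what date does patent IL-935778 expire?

2044-10-17

Earliest priority filing: 29 June 2017.
Base term: 29 June 2017 + 23 years → 29 June 2040.
Regulatory Review Extension: 1771 days claimed exceeds the 1371-day cap, so +1371 days → 31 March 2044.
Administrative Delay Adjustment: +200 days → 17 October 2044.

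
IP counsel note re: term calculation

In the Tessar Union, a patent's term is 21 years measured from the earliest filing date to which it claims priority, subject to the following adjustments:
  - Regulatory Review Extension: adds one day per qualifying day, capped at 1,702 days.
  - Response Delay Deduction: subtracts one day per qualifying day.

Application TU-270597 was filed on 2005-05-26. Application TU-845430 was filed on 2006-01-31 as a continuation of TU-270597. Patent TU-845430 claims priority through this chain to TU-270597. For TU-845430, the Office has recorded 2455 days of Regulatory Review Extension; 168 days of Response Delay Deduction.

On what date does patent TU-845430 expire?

Earliest priority filing: 26 May 2005.
Base term: 26 May 2005 + 21 years → 26 May 2026.
Regulatory Review Extension: 2455 days claimed exceeds the 1702-day cap, so +1702 days → 22 January 2031.
Response Delay Deduction: −168 days → 7 August 2030.

2030-08-07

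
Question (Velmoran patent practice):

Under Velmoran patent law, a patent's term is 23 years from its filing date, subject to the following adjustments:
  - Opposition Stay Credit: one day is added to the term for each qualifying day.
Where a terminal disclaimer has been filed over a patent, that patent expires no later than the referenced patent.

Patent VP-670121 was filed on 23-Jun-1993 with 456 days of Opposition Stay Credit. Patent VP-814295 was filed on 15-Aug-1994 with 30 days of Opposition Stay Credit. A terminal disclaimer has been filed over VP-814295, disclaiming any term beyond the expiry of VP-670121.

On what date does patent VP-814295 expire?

Natural term of VP-814295:
  Base: filing + 23 years → 15 August 2017.
  Opposition Stay Credit: +30 days → 14 September 2017.
Expiry of referenced patent VP-670121:
  Base: filing + 23 years → 23 June 2016.
  Opposition Stay Credit: +456 days → 22 September 2017.
Terminal disclaimer: VP-814295 expires on the earlier of 14 September 2017 and 22 September 2017.

September 14, 2017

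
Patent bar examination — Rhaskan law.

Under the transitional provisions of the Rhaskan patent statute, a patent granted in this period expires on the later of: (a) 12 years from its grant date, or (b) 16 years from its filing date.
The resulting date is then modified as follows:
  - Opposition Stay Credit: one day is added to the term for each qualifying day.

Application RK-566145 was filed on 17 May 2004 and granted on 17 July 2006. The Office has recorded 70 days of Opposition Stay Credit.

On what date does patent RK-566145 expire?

July 26, 2020

(a) grant + 12 years → 17 July 2018.
(b) filing + 16 years → 17 May 2020.
Later of the two: 17 May 2020.
Opposition Stay Credit: +70 days → 26 July 2020.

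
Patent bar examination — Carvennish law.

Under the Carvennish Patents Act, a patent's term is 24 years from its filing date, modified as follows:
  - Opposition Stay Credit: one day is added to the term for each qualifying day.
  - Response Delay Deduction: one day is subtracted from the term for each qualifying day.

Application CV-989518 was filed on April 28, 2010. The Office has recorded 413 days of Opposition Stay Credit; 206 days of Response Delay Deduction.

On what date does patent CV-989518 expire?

Base term: filing date + 24 years → 28 April 2034.
Opposition Stay Credit: +413 days → 15 June 2035.
Response Delay Deduction: −206 days → 21 November 2034.

2034-11-21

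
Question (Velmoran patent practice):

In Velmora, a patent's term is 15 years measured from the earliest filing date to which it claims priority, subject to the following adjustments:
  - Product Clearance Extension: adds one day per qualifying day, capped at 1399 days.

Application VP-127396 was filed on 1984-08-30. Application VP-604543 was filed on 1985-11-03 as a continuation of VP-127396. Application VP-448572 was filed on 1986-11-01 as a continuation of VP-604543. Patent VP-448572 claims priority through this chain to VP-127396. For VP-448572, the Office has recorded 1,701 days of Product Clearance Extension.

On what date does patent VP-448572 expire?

June 29, 2003

Earliest priority filing: 30 August 1984.
Base term: 30 August 1984 + 15 years → 30 August 1999.
Product Clearance Extension: 1701 days claimed exceeds the 1399-day cap, so +1399 days → 29 June 2003.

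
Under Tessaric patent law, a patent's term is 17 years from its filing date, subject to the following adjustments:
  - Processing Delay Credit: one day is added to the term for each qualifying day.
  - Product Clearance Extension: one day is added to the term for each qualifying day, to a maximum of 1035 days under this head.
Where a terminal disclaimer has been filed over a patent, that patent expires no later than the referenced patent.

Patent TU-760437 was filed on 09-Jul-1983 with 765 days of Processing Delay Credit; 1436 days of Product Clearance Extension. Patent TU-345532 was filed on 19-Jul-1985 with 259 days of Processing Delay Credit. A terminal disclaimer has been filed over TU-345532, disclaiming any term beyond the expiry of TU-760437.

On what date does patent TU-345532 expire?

April 4, 2003

Natural term of TU-345532:
  Base: filing + 17 years → 19 July 2002.
  Processing Delay Credit: +259 days → 4 April 2003.
Expiry of referenced patent TU-760437:
  Base: filing + 17 years → 9 July 2000.
  Processing Delay Credit: +765 days → 13 August 2002.
  Product Clearance Extension: 1436 days claimed exceeds the 1035-day cap, so +1035 days → 13 June 2005.
Terminal disclaimer: TU-345532 expires on the earlier of 4 April 2003 and 13 June 2005.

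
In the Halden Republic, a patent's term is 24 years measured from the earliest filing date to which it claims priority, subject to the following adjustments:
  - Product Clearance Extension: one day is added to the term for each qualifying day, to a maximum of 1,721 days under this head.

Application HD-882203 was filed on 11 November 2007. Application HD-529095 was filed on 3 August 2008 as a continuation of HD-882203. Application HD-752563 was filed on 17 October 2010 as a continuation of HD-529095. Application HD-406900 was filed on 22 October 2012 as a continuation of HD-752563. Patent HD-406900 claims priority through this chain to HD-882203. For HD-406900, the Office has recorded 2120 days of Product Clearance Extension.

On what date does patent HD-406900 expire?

Earliest priority filing: 11 November 2007.
Base term: 11 November 2007 + 24 years → 11 November 2031.
Product Clearance Extension: 2120 days claimed exceeds the 1721-day cap, so +1721 days → 28 July 2036.

2036-07-28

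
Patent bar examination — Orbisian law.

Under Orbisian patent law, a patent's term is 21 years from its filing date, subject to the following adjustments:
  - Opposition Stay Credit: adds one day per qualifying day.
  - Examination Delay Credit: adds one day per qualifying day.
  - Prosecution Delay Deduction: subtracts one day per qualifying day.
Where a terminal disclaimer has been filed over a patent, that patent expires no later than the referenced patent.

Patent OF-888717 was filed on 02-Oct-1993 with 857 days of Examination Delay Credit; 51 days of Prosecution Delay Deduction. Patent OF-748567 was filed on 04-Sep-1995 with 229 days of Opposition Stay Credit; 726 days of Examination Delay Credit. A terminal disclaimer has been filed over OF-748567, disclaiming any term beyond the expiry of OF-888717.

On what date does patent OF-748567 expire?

Natural term of OF-748567:
  Base: filing + 21 years → 4 September 2016.
  Opposition Stay Credit: +229 days → 21 April 2017.
  Examination Delay Credit: +726 days → 17 April 2019.
Expiry of referenced patent OF-888717:
  Base: filing + 21 years → 2 October 2014.
  Examination Delay Credit: +857 days → 5 February 2017.
  Prosecution Delay Deduction: −51 days → 16 December 2016.
Terminal disclaimer: OF-748567 expires on the earlier of 17 April 2019 and 16 December 2016.

2016-12-16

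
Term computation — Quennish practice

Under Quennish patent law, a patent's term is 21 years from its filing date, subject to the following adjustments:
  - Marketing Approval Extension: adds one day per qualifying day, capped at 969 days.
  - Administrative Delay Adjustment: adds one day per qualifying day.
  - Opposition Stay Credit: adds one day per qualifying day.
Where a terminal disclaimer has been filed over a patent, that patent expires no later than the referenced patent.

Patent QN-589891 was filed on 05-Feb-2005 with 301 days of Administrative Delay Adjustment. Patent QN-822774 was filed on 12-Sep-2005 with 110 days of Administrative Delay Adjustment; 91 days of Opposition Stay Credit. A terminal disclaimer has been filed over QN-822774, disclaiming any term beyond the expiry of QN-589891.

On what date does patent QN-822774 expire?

Natural term of QN-822774:
  Base: filing + 21 years → 12 September 2026.
  Administrative Delay Adjustment: +110 days → 31 December 2026.
  Opposition Stay Credit: +91 days → 1 April 2027.
Expiry of referenced patent QN-589891:
  Base: filing + 21 years → 5 February 2026.
  Administrative Delay Adjustment: +301 days → 3 December 2026.
Terminal disclaimer: QN-822774 expires on the earlier of 1 April 2027 and 3 December 2026.

2026-12-03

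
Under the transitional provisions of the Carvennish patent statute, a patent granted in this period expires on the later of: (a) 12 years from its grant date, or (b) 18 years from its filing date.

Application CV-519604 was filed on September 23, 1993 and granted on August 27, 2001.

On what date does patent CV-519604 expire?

(a) grant + 12 years → 27 August 2013.
(b) filing + 18 years → 23 September 2011.
Later of the two: 27 August 2013.

August 27, 2013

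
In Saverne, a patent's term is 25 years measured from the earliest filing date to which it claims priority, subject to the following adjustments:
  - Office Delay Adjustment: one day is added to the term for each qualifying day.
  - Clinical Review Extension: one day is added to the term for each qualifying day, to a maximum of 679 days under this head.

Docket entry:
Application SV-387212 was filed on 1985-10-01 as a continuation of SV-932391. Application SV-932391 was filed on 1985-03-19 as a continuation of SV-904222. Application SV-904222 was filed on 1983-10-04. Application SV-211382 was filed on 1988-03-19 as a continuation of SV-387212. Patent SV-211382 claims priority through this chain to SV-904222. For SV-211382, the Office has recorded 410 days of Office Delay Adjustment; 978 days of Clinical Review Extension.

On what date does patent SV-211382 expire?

Earliest priority filing: 4 October 1983.
Base term: 4 October 1983 + 25 years → 4 October 2008.
Office Delay Adjustment: +410 days → 18 November 2009.
Clinical Review Extension: 978 days claimed exceeds the 679-day cap, so +679 days → 28 September 2011.

2011-09-28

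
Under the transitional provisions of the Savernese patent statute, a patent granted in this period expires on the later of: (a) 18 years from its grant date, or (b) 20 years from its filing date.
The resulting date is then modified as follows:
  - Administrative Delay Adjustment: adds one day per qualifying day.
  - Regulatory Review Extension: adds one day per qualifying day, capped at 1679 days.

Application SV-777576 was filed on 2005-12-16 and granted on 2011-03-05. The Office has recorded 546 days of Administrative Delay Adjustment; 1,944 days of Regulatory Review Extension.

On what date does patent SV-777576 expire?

2035-04-08

(a) grant + 18 years → 5 March 2029.
(b) filing + 20 years → 16 December 2025.
Later of the two: 5 March 2029.
Administrative Delay Adjustment: +546 days → 2 September 2030.
Regulatory Review Extension: 1944 days claimed exceeds the 1679-day cap, so +1679 days → 8 April 2035.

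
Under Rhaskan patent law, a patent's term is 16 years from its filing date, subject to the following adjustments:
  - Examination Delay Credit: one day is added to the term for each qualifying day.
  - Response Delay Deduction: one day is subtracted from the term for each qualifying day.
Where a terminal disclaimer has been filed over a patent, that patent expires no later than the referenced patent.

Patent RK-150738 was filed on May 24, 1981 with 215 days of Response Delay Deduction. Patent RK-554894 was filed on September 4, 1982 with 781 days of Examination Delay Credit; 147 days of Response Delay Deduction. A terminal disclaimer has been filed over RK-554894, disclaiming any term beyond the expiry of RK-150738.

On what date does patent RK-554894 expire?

Natural term of RK-554894:
  Base: filing + 16 years → 4 September 1998.
  Examination Delay Credit: +781 days → 24 October 2000.
  Response Delay Deduction: −147 days → 30 May 2000.
Expiry of referenced patent RK-150738:
  Base: filing + 16 years → 24 May 1997.
  Response Delay Deduction: −215 days → 21 October 1996.
Terminal disclaimer: RK-554894 expires on the earlier of 30 May 2000 and 21 October 1996.

1996-10-21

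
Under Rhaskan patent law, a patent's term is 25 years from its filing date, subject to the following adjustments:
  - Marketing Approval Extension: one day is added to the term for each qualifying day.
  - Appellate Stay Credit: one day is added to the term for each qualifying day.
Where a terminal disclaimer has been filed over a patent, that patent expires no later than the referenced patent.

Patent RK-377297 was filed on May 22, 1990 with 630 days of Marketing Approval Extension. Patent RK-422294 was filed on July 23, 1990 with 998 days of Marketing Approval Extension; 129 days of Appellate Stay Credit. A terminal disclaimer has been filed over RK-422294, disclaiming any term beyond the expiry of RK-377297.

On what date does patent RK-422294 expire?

2017-02-10

Natural term of RK-422294:
  Base: filing + 25 years → 23 July 2015.
  Marketing Approval Extension: +998 days → 16 April 2018.
  Appellate Stay Credit: +129 days → 23 August 2018.
Expiry of referenced patent RK-377297:
  Base: filing + 25 years → 22 May 2015.
  Marketing Approval Extension: +630 days → 10 February 2017.
Terminal disclaimer: RK-422294 expires on the earlier of 23 August 2018 and 10 February 2017.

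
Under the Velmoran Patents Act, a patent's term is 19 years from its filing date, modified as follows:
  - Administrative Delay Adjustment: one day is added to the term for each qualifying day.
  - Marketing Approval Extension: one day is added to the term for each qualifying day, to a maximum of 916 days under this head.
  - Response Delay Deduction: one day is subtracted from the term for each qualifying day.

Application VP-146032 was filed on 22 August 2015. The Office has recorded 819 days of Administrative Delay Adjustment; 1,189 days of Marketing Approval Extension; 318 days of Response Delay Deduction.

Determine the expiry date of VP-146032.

July 9, 2038

Base term: filing date + 19 years → 22 August 2034.
Administrative Delay Adjustment: +819 days → 18 November 2036.
Marketing Approval Extension: 1189 days claimed exceeds the 916-day cap, so +916 days → 23 May 2039.
Response Delay Deduction: −318 days → 9 July 2038.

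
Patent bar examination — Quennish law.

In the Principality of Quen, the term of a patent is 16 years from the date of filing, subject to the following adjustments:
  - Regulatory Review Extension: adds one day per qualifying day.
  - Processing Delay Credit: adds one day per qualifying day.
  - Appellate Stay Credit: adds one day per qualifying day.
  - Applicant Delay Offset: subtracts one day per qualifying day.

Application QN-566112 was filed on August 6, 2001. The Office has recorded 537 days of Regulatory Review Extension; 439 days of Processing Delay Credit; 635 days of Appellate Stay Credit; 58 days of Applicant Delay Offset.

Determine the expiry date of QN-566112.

Base term: filing date + 16 years → 6 August 2017.
Regulatory Review Extension: +537 days → 25 January 2019.
Processing Delay Credit: +439 days → 8 April 2020.
Appellate Stay Credit: +635 days → 3 January 2022.
Applicant Delay Offset: −58 days → 6 November 2021.

November 6, 2021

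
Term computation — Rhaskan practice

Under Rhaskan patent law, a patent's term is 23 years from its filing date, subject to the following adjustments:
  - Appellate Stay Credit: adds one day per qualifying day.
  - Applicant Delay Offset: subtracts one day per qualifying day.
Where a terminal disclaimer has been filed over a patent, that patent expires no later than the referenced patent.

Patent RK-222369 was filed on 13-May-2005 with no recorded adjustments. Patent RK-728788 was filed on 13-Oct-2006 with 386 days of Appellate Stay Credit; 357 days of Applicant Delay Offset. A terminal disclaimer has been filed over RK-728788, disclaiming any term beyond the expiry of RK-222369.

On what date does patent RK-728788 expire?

2028-05-13

Natural term of RK-728788:
  Base: filing + 23 years → 13 October 2029.
  Appellate Stay Credit: +386 days → 3 November 2030.
  Applicant Delay Offset: −357 days → 11 November 2029.
Expiry of referenced patent RK-222369:
  Base: filing + 23 years → 13 May 2028.
Terminal disclaimer: RK-728788 expires on the earlier of 11 November 2029 and 13 May 2028.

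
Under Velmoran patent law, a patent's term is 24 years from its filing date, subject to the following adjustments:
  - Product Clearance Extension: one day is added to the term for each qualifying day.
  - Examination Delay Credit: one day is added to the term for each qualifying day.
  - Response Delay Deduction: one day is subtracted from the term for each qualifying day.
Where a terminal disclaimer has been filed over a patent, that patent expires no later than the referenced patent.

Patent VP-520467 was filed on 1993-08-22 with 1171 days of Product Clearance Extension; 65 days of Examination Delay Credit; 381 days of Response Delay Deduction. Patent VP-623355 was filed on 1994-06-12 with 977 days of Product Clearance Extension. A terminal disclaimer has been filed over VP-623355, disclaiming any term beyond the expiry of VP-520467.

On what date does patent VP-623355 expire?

2019-12-25

Natural term of VP-623355:
  Base: filing + 24 years → 12 June 2018.
  Product Clearance Extension: +977 days → 13 February 2021.
Expiry of referenced patent VP-520467:
  Base: filing + 24 years → 22 August 2017.
  Product Clearance Extension: +1171 days → 5 November 2020.
  Examination Delay Credit: +65 days → 9 January 2021.
  Response Delay Deduction: −381 days → 25 December 2019.
Terminal disclaimer: VP-623355 expires on the earlier of 13 February 2021 and 25 December 2019.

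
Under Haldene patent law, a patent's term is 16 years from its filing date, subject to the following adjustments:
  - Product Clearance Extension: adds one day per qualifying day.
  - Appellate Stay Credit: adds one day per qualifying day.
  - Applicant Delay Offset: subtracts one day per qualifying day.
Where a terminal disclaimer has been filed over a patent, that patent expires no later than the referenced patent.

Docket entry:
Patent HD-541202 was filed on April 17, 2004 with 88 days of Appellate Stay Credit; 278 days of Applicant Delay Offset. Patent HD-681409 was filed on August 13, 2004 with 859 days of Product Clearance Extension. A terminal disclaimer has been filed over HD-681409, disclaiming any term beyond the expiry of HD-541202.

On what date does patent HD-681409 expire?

2019-10-10

Natural term of HD-681409:
  Base: filing + 16 years → 13 August 2020.
  Product Clearance Extension: +859 days → 20 December 2022.
Expiry of referenced patent HD-541202:
  Base: filing + 16 years → 17 April 2020.
  Appellate Stay Credit: +88 days → 14 July 2020.
  Applicant Delay Offset: −278 days → 10 October 2019.
Terminal disclaimer: HD-681409 expires on the earlier of 20 December 2022 and 10 October 2019.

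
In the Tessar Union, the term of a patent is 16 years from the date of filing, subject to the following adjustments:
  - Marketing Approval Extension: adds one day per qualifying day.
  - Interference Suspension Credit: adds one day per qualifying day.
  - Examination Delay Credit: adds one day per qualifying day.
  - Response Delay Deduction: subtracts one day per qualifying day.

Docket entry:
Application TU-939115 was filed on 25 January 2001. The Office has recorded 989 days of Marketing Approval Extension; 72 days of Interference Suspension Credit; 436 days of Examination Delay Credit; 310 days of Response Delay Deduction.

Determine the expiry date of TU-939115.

April 26, 2020

Base term: filing date + 16 years → 25 January 2017.
Marketing Approval Extension: +989 days → 11 October 2019.
Interference Suspension Credit: +72 days → 22 December 2019.
Examination Delay Credit: +436 days → 2 March 2021.
Response Delay Deduction: −310 days → 26 April 2020.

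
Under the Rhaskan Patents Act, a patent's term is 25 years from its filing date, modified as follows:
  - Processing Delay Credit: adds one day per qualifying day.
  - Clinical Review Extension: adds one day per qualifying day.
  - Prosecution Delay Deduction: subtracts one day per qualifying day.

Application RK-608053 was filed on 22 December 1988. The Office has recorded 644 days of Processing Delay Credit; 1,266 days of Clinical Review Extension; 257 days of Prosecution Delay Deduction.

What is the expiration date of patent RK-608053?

Base term: filing date + 25 years → 22 December 2013.
Processing Delay Credit: +644 days → 27 September 2015.
Clinical Review Extension: +1266 days → 16 March 2019.
Prosecution Delay Deduction: −257 days → 2 July 2018.

2018-07-02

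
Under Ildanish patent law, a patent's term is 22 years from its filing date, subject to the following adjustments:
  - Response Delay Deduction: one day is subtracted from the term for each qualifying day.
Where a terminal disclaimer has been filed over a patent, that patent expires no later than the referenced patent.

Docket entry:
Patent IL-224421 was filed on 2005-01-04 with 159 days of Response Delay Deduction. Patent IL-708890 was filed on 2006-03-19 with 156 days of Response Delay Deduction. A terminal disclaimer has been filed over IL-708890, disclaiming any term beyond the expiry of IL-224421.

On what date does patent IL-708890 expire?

2026-07-29

Natural term of IL-708890:
  Base: filing + 22 years → 19 March 2028.
  Response Delay Deduction: −156 days → 15 October 2027.
Expiry of referenced patent IL-224421:
  Base: filing + 22 years → 4 January 2027.
  Response Delay Deduction: −159 days → 29 July 2026.
Terminal disclaimer: IL-708890 expires on the earlier of 15 October 2027 and 29 July 2026.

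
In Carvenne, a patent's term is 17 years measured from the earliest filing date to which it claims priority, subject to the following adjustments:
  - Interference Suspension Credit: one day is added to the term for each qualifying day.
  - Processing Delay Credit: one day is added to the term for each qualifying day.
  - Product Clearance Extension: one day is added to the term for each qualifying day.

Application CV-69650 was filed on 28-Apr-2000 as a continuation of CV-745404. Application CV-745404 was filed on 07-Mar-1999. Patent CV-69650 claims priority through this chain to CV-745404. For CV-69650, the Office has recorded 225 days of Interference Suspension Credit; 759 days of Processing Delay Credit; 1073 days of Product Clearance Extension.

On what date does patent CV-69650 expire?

2021-10-24

Earliest priority filing: 7 March 1999.
Base term: 7 March 1999 + 17 years → 7 March 2016.
Interference Suspension Credit: +225 days → 18 October 2016.
Processing Delay Credit: +759 days → 16 November 2018.
Product Clearance Extension: +1073 days → 24 October 2021.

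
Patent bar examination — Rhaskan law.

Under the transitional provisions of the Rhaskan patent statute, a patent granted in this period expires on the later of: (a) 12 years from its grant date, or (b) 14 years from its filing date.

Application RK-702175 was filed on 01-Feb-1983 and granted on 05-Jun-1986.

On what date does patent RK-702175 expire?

June 5, 1998

(a) grant + 12 years → 5 June 1998.
(b) filing + 14 years → 1 February 1997.
Later of the two: 5 June 1998.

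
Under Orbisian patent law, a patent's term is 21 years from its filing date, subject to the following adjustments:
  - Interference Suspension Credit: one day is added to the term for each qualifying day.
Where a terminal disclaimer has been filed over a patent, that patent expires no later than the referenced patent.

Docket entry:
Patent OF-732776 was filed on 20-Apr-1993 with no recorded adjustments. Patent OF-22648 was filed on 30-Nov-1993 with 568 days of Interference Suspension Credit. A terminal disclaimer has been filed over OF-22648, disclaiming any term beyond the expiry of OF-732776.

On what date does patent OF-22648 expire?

Natural term of OF-22648:
  Base: filing + 21 years → 30 November 2014.
  Interference Suspension Credit: +568 days → 20 June 2016.
Expiry of referenced patent OF-732776:
  Base: filing + 21 years → 20 April 2014.
Terminal disclaimer: OF-22648 expires on the earlier of 20 June 2016 and 20 April 2014.

April 20, 2014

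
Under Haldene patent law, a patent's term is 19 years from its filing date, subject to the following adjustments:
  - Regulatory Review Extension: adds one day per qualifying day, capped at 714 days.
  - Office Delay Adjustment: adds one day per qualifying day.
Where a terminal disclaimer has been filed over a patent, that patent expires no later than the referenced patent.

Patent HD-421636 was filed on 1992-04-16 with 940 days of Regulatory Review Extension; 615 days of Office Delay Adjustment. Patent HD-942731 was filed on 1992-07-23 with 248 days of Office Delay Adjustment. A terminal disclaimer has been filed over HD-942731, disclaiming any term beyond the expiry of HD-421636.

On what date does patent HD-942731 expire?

2012-03-27

Natural term of HD-942731:
  Base: filing + 19 years → 23 July 2011.
  Office Delay Adjustment: +248 days → 27 March 2012.
Expiry of referenced patent HD-421636:
  Base: filing + 19 years → 16 April 2011.
  Regulatory Review Extension: 940 days claimed exceeds the 714-day cap, so +714 days → 30 March 2013.
  Office Delay Adjustment: +615 days → 5 December 2014.
Terminal disclaimer: HD-942731 expires on the earlier of 27 March 2012 and 5 December 2014.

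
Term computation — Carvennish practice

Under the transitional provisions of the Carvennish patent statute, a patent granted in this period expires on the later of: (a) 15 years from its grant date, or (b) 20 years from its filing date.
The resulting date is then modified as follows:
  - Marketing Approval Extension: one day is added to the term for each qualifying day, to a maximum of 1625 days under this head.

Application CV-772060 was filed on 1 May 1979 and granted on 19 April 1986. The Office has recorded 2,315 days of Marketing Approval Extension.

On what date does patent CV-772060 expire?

2005-09-30

(a) grant + 15 years → 19 April 2001.
(b) filing + 20 years → 1 May 1999.
Later of the two: 19 April 2001.
Marketing Approval Extension: 2315 days claimed exceeds the 1625-day cap, so +1625 days → 30 September 2005.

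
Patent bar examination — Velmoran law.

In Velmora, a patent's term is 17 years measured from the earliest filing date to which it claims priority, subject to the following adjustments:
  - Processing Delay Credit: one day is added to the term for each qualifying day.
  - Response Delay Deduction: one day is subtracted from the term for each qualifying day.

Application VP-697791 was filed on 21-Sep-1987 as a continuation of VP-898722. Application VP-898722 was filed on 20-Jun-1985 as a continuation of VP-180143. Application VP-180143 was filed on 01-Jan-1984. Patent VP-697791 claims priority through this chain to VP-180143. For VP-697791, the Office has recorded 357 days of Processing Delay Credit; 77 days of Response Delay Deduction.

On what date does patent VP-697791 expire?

Earliest priority filing: 1 January 1984.
Base term: 1 January 1984 + 17 years → 1 January 2001.
Processing Delay Credit: +357 days → 24 December 2001.
Response Delay Deduction: −77 days → 8 October 2001.

2001-10-08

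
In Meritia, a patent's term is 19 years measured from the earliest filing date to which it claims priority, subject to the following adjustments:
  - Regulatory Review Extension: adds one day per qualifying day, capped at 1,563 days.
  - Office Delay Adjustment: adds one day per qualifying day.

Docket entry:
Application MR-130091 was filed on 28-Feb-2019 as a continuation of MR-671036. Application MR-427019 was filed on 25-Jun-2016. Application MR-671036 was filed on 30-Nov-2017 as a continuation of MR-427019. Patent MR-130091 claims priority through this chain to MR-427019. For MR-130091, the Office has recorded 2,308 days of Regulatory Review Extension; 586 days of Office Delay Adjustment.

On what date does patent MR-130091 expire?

Earliest priority filing: 25 June 2016.
Base term: 25 June 2016 + 19 years → 25 June 2035.
Regulatory Review Extension: 2308 days claimed exceeds the 1563-day cap, so +1563 days → 5 October 2039.
Office Delay Adjustment: +586 days → 13 May 2041.

2041-05-13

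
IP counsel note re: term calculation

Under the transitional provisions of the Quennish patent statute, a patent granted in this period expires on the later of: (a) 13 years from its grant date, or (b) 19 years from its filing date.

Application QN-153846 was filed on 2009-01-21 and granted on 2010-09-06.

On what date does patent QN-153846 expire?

(a) grant + 13 years → 6 September 2023.
(b) filing + 19 years → 21 January 2028.
Later of the two: 21 January 2028.

January 21, 2028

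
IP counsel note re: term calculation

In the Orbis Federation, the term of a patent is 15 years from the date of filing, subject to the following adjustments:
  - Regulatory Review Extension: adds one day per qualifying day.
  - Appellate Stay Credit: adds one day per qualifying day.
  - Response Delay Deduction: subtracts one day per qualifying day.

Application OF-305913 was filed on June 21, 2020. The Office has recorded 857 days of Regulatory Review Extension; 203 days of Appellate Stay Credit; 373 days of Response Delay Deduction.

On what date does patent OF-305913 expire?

May 8, 2037

Base term: filing date + 15 years → 21 June 2035.
Regulatory Review Extension: +857 days → 25 October 2037.
Appellate Stay Credit: +203 days → 16 May 2038.
Response Delay Deduction: −373 days → 8 May 2037.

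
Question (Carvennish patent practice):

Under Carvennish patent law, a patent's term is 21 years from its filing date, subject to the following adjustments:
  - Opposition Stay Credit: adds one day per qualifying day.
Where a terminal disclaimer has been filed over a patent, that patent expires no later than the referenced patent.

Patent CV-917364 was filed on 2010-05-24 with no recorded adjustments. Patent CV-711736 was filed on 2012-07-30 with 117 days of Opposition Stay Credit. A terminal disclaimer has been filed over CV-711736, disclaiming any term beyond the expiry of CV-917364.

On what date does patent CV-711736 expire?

May 24, 2031

Natural term of CV-711736:
  Base: filing + 21 years → 30 July 2033.
  Opposition Stay Credit: +117 days → 24 November 2033.
Expiry of referenced patent CV-917364:
  Base: filing + 21 years → 24 May 2031.
Terminal disclaimer: CV-711736 expires on the earlier of 24 November 2033 and 24 May 2031.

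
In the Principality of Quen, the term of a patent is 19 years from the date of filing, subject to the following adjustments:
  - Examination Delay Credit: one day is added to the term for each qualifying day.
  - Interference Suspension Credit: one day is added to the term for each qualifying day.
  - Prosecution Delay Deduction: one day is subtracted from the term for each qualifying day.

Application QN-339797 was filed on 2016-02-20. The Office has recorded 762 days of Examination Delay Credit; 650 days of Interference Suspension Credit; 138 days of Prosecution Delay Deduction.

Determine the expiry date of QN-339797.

2038-08-17

Base term: filing date + 19 years → 20 February 2035.
Examination Delay Credit: +762 days → 23 March 2037.
Interference Suspension Credit: +650 days → 2 January 2039.
Prosecution Delay Deduction: −138 days → 17 August 2038.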